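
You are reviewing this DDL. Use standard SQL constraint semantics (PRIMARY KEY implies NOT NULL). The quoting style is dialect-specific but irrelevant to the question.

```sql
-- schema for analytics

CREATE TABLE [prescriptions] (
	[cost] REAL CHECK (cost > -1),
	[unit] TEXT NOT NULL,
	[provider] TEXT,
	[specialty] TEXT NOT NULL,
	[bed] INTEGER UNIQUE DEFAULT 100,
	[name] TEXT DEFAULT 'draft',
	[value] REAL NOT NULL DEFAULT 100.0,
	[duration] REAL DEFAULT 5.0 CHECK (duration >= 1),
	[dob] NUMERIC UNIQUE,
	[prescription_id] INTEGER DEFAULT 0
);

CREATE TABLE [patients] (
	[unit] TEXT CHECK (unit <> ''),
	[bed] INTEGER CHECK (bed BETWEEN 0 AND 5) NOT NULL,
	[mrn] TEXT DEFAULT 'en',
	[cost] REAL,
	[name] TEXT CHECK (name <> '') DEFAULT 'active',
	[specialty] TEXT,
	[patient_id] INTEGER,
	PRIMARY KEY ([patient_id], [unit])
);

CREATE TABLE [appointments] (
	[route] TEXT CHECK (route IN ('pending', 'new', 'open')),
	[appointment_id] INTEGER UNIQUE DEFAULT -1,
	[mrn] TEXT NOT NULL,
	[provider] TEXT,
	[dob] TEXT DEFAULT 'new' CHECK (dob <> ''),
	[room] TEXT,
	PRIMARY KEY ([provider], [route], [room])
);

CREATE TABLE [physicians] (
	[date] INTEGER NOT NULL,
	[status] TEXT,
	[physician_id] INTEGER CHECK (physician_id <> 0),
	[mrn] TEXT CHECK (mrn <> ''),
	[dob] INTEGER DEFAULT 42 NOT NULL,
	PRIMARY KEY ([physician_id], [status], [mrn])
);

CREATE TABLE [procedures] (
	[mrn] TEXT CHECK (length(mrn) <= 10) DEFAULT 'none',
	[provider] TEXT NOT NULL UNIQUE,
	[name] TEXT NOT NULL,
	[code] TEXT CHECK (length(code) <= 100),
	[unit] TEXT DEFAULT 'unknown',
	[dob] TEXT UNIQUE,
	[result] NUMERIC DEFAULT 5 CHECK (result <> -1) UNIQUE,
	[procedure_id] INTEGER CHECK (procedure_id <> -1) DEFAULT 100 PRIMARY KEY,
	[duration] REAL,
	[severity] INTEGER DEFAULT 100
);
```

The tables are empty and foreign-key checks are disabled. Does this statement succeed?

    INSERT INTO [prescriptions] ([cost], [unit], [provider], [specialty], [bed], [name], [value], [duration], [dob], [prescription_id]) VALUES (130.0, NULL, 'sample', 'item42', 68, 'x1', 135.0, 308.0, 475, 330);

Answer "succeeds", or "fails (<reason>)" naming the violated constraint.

fails (NOT NULL on unit)

unit is explicitly set to NULL, but unit is declared NOT NULL.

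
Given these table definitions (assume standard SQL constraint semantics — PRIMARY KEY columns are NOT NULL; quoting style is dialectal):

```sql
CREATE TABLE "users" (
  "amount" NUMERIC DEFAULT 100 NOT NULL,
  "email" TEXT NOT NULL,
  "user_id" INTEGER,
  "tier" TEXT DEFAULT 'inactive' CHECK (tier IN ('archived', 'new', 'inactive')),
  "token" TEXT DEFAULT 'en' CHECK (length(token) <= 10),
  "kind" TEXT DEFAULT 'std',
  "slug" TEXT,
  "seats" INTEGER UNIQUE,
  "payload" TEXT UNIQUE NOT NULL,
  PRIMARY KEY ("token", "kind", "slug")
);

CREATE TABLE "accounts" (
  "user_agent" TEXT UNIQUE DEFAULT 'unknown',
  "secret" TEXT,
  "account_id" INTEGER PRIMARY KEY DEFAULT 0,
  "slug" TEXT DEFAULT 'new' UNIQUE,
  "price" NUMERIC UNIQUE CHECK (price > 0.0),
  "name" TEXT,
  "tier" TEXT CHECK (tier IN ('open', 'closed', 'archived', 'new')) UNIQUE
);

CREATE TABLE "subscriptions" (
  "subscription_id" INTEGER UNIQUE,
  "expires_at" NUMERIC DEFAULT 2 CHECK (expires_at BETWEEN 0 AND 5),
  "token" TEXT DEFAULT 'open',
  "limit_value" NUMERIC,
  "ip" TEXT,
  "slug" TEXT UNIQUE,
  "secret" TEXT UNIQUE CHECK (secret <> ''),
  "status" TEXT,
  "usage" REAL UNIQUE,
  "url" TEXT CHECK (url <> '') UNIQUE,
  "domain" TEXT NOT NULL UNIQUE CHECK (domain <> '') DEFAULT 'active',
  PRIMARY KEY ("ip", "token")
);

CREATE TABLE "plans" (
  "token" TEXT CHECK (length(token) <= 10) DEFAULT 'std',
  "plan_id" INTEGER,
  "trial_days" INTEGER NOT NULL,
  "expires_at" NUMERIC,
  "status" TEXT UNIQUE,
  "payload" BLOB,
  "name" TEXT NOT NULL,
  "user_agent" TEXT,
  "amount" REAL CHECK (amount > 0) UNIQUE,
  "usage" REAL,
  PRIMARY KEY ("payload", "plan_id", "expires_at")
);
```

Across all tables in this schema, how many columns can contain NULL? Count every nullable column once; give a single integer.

users: 3 nullable (user_id, tier, seats — PK (token, kind, slug) and explicit NOT NULL columns excluded).
accounts: 6 nullable (user_agent, secret, slug, price, name, tier — PK (account_id) and explicit NOT NULL columns excluded).
subscriptions: 8 nullable (subscription_id, expires_at, limit_value, slug, secret, status, usage, url — PK (ip, token) and explicit NOT NULL columns excluded).
plans: 5 nullable (token, status, user_agent, amount, usage — PK (payload, plan_id, expires_at) and explicit NOT NULL columns excluded).
Total: 3 + 6 + 8 + 5 = 22.

22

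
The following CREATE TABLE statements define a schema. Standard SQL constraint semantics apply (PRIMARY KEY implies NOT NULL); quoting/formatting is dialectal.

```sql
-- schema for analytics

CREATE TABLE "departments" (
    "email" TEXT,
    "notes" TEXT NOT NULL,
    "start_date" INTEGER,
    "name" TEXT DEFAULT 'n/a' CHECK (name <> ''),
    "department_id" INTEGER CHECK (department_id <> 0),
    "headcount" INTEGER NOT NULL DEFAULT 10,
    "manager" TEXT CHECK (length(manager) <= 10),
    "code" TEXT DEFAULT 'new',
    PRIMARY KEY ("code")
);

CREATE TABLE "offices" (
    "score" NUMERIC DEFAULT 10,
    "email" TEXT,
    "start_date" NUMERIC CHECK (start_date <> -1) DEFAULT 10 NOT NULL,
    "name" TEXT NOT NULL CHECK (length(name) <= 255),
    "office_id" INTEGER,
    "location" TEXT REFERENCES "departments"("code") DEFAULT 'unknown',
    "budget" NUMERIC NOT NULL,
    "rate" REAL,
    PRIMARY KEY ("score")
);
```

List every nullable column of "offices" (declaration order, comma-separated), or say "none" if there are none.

email, office_id, location, rate

- score: part of the PRIMARY KEY, which implies NOT NULL → not nullable.
- email: no NOT NULL constraint applies → nullable.
- start_date: declared NOT NULL → not nullable.
- name: declared NOT NULL → not nullable.
- office_id: no NOT NULL constraint applies → nullable.
- location: a foreign key column may be NULL unless separately constrained → nullable.
- budget: declared NOT NULL → not nullable.
- rate: no NOT NULL constraint applies → nullable.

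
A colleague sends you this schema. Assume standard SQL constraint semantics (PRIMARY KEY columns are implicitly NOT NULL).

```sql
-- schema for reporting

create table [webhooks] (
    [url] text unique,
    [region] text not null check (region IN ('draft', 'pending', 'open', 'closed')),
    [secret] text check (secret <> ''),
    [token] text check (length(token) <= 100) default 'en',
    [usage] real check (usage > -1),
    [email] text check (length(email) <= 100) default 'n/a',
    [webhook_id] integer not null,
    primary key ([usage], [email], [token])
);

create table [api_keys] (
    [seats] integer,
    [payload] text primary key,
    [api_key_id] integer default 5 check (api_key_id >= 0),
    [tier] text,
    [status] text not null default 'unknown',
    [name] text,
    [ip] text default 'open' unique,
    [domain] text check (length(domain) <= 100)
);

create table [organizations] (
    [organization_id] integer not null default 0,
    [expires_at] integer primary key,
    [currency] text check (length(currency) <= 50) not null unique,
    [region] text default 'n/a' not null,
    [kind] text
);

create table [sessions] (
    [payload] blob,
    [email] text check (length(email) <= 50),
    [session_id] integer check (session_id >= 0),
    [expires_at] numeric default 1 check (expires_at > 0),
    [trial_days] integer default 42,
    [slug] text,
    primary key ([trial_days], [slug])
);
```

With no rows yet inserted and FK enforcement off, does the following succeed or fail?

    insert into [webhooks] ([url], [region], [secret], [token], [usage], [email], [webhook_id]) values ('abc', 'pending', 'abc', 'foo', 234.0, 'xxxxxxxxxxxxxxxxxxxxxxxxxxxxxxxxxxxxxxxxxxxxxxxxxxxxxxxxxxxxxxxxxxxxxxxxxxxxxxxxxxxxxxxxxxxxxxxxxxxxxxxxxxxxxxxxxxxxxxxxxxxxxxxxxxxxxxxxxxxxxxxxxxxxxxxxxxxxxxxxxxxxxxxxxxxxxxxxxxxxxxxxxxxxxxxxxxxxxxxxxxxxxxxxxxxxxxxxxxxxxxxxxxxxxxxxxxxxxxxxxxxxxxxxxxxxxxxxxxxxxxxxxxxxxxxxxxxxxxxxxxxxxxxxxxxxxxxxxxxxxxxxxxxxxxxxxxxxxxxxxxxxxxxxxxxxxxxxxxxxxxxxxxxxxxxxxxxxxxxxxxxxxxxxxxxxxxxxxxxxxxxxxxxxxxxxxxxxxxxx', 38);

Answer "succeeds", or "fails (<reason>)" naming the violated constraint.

fails (CHECK on email)

The value 'xxxxxxxxxxxxxxxxxxxxxxxxxxxxxxxxxxxxxxxxxxxxxxxxxxxxxxxxxxxxxxxxxxxxxxxxxxxxxxxxxxxxxxxxxxxxxxxxxxxxxxxxxxxxxxxxxxxxxxxxxxxxxxxxxxxxxxxxxxxxxxxxxxxxxxxxxxxxxxxxxxxxxxxxxxxxxxxxxxxxxxxxxxxxxxxxxxxxxxxxxxxxxxxxxxxxxxxxxxxxxxxxxxxxxxxxxxxxxxxxxxxxxxxxxxxxxxxxxxxxxxxxxxxxxxxxxxxxxxxxxxxxxxxxxxxxxxxxxxxxxxxxxxxxxxxxxxxxxxxxxxxxxxxxxxxxxxxxxxxxxxxxxxxxxxxxxxxxxxxxxxxxxxxxxxxxxxxxxxxxxxxxxxxxxxxxxxxxxxxx' for email violates CHECK (length(email) <= 100).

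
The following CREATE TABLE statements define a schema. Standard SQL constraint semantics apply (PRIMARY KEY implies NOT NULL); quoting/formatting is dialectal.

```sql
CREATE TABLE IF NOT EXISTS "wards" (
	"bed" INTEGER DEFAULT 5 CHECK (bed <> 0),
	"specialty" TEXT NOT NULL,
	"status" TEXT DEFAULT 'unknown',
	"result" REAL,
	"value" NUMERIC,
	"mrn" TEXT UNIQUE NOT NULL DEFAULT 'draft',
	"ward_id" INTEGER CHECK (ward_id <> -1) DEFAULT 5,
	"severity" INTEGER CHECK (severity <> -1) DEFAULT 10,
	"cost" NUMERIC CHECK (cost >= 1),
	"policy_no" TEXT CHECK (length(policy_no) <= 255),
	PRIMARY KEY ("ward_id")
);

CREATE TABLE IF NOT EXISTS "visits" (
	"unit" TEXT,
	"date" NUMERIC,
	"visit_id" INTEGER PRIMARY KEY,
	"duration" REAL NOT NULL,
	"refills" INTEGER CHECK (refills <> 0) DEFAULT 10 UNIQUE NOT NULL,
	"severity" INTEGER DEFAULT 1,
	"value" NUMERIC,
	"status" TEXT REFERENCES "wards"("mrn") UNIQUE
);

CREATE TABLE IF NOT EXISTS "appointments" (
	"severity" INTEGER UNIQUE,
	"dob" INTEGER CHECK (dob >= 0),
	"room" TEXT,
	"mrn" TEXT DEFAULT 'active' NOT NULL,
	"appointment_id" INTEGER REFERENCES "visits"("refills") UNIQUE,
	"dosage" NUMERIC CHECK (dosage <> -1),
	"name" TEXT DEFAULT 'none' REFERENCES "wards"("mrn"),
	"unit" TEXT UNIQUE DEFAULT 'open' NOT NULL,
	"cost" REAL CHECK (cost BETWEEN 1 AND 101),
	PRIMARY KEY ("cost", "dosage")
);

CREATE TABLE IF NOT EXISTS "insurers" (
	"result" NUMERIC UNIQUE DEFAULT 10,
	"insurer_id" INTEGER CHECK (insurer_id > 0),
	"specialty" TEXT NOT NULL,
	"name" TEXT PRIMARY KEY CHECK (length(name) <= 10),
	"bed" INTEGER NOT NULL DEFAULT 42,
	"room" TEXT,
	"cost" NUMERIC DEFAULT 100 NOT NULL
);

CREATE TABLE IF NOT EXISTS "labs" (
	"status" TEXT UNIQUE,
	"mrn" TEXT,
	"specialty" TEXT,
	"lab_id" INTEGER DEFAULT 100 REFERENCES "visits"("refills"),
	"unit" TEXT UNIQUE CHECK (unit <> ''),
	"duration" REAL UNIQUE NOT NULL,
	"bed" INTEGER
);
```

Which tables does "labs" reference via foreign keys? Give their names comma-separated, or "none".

- lab_id REFERENCES visits(refills).

visits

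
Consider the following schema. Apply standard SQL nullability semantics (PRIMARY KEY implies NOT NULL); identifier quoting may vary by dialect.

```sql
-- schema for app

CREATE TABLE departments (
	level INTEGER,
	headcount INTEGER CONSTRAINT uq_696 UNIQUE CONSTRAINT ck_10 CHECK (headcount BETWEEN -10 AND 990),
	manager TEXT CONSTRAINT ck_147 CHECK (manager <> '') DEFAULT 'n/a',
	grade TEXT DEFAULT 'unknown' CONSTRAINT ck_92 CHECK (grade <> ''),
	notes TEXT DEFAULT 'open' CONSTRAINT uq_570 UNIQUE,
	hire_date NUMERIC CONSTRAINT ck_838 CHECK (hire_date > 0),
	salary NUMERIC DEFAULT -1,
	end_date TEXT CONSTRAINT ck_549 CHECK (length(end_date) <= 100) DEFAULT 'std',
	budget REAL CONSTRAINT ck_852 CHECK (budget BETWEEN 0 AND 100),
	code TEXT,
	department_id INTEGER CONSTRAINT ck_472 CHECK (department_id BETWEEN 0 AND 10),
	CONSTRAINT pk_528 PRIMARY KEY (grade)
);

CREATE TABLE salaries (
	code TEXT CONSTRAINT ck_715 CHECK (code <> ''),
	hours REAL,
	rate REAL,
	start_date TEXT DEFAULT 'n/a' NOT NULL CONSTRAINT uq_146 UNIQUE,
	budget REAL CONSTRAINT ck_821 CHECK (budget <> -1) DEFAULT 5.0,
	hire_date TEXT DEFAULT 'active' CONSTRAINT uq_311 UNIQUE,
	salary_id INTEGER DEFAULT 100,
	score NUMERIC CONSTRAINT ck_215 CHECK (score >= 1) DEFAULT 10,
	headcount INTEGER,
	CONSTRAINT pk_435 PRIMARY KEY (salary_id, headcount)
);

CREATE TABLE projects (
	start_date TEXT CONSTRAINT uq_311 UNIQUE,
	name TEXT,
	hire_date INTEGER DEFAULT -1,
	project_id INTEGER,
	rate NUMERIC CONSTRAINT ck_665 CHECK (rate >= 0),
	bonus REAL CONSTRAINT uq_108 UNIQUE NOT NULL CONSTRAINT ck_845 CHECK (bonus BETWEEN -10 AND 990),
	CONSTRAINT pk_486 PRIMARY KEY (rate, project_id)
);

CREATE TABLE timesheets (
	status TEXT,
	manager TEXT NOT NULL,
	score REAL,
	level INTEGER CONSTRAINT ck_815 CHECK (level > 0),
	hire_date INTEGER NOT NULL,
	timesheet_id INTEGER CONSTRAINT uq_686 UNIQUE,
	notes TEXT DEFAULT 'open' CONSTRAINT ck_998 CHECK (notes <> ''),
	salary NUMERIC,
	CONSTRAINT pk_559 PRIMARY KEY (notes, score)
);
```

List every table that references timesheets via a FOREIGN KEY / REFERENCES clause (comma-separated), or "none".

none

No REFERENCES clause anywhere in the schema names timesheets.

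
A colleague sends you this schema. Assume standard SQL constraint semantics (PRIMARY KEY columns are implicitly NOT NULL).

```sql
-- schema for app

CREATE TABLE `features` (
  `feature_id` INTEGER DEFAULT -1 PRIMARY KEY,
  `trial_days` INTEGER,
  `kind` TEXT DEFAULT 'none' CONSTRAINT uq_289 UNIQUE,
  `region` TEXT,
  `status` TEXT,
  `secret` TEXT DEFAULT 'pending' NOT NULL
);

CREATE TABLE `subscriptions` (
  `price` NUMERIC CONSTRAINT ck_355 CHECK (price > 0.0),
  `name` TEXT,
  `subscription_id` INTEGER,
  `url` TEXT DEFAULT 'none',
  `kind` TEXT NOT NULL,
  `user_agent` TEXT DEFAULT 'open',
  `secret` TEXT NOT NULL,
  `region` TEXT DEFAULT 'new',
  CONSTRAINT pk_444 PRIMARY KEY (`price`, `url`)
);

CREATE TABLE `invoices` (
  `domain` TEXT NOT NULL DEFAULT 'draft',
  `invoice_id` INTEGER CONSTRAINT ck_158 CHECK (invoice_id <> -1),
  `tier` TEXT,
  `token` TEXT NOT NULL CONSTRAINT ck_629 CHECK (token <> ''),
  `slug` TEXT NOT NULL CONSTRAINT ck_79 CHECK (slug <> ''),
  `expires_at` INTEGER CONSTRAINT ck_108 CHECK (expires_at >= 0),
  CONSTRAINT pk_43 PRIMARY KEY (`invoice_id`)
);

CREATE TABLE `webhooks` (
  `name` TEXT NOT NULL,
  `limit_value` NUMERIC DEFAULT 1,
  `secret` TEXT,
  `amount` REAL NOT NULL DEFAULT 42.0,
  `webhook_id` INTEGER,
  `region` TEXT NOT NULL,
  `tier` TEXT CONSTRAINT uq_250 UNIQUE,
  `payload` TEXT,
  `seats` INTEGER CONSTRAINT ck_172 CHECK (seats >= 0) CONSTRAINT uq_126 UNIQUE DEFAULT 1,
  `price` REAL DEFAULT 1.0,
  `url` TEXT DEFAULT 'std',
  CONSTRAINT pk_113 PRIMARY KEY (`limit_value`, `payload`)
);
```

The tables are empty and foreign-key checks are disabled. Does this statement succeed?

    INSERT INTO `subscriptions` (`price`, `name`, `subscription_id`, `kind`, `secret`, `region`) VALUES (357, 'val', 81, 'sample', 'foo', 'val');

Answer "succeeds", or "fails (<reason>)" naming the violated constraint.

NOT NULL columns: kind is supplied; price is supplied; secret is supplied; url defaults to 'none'.
CHECK constraints: 357 satisfies (price > 0.0).
No constraint is violated.

succeeds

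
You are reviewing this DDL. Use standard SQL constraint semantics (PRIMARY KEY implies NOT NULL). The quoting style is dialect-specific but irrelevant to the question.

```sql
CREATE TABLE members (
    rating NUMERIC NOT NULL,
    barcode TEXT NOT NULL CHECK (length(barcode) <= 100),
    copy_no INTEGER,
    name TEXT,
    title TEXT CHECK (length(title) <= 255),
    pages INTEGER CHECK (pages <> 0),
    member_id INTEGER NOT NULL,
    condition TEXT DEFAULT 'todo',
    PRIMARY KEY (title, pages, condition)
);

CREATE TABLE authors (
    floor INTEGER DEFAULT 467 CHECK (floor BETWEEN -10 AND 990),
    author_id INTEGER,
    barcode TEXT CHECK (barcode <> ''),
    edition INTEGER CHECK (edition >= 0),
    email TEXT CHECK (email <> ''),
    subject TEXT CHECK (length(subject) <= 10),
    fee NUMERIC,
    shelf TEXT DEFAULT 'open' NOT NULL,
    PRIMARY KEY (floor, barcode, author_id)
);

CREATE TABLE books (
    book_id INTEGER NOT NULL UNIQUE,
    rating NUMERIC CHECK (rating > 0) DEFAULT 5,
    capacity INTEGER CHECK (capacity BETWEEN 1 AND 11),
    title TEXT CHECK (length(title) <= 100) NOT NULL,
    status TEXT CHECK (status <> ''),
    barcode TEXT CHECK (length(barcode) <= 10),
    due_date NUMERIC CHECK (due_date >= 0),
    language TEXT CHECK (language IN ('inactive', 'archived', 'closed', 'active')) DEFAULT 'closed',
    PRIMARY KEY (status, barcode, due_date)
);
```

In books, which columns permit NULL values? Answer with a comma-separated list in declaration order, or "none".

rating, capacity, language

- book_id: declared NOT NULL → not nullable.
- rating: CHECK does not forbid NULL (a CHECK constraint passes when its expression is NULL) → nullable.
- capacity: CHECK does not forbid NULL (a CHECK constraint passes when its expression is NULL) → nullable.
- title: declared NOT NULL → not nullable.
- status: part of the PRIMARY KEY, which implies NOT NULL → not nullable.
- barcode: part of the PRIMARY KEY, which implies NOT NULL → not nullable.
- due_date: part of the PRIMARY KEY, which implies NOT NULL → not nullable.
- language: CHECK does not forbid NULL (a CHECK constraint passes when its expression is NULL) → nullable.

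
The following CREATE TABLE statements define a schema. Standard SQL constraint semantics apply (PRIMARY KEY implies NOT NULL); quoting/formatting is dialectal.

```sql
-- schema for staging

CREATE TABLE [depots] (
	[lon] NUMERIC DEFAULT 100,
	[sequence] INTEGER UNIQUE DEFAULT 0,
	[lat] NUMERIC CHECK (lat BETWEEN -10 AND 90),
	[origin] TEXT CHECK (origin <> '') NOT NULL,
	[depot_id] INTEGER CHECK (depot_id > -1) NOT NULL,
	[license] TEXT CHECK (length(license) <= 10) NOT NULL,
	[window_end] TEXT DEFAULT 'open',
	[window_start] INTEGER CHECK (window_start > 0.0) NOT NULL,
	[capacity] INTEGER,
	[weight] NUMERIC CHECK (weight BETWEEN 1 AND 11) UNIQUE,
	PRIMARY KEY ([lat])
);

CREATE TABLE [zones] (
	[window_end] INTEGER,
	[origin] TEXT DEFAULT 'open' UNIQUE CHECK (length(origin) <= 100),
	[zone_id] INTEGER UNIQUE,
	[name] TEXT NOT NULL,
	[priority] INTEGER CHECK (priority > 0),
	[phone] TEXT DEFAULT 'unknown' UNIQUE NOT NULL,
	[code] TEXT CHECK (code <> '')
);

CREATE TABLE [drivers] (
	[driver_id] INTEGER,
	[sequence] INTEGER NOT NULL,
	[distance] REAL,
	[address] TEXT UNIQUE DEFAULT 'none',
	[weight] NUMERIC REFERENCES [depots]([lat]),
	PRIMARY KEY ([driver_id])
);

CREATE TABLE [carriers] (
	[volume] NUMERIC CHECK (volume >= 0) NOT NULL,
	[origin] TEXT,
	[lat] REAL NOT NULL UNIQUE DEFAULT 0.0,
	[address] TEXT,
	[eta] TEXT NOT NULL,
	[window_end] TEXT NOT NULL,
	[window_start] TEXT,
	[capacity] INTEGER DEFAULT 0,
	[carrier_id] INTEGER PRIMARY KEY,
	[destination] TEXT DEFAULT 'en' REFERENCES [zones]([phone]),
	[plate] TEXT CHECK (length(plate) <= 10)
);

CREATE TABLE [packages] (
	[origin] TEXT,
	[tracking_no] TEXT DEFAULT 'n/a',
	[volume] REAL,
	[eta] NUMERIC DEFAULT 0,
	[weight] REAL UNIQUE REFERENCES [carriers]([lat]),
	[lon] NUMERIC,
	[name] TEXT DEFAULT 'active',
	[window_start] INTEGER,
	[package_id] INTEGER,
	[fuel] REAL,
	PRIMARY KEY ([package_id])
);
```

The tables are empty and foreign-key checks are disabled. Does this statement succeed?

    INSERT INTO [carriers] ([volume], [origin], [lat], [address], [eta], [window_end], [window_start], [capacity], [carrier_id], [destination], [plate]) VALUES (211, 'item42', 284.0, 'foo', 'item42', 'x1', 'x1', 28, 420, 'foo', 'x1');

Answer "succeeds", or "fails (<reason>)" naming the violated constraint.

succeeds

NOT NULL columns: carrier_id is supplied; eta is supplied; lat is supplied; volume is supplied; window_end is supplied.
CHECK constraints: 211 satisfies (volume >= 0); 'x1' satisfies (length(plate) <= 10).
No constraint is violated.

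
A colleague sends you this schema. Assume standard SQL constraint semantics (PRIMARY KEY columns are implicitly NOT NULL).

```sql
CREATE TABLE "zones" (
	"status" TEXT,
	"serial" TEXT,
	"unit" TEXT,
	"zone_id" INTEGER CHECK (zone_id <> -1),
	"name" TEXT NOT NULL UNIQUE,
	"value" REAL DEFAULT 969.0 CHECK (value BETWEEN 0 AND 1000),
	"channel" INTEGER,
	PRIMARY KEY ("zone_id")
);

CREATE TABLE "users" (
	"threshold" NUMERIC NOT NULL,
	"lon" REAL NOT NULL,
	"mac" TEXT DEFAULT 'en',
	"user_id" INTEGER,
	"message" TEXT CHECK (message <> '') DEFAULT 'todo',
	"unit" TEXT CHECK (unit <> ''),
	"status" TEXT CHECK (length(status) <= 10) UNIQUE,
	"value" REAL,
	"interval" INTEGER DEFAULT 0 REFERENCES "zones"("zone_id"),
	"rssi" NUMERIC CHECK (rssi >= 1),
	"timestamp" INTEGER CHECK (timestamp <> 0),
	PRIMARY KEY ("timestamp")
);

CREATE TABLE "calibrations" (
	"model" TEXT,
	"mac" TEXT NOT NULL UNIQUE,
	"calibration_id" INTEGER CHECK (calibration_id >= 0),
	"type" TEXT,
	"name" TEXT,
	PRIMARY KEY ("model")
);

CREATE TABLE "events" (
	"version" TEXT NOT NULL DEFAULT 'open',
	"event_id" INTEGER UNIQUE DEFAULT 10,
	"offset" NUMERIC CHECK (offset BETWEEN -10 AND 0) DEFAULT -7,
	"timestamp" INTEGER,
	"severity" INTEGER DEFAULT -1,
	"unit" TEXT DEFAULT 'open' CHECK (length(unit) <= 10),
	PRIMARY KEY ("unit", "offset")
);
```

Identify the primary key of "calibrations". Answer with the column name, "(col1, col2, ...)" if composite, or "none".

model

model is declared PRIMARY KEY as a table-level PRIMARY KEY clause.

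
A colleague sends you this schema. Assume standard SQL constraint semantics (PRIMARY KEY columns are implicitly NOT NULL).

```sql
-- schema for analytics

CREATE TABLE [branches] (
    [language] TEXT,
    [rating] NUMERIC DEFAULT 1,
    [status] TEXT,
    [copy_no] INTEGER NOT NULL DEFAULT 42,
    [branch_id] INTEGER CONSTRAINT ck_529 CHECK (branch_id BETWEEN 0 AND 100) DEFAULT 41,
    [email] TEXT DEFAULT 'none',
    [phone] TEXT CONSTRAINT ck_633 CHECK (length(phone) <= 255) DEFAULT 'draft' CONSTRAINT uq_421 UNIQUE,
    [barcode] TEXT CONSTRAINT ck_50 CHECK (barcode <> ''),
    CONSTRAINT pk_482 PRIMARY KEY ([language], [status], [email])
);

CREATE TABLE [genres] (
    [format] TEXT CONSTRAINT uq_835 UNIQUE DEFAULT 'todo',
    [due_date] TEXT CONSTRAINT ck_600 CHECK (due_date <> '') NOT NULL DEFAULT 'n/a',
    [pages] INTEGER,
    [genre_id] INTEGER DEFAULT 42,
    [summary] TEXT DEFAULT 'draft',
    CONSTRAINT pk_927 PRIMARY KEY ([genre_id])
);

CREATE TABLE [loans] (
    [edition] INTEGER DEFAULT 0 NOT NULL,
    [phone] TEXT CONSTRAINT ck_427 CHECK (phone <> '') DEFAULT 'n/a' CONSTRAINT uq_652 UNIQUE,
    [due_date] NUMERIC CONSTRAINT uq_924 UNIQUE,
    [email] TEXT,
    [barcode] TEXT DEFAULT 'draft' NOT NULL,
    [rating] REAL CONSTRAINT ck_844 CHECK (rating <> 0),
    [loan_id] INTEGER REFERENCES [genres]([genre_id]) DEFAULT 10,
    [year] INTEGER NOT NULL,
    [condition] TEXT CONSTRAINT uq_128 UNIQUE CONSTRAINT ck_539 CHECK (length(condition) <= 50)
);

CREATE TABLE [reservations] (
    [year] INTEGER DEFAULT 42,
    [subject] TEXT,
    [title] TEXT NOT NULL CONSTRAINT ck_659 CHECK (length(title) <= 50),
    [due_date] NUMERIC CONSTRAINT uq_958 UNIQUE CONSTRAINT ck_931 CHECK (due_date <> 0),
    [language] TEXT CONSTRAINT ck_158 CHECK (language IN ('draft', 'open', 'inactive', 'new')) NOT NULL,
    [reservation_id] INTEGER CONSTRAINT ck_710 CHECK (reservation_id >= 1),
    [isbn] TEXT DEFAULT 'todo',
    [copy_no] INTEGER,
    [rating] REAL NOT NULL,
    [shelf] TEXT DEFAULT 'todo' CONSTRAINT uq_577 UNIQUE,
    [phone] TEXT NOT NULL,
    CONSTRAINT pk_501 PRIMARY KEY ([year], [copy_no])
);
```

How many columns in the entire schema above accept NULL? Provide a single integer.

18

branches: 4 nullable (rating, branch_id, phone, barcode — PK (language, status, email) and explicit NOT NULL columns excluded).
genres: 3 nullable (format, pages, summary — PK (genre_id) and explicit NOT NULL columns excluded).
loans: 6 nullable (phone, due_date, email, rating, loan_id, condition — PK none and explicit NOT NULL columns excluded).
reservations: 5 nullable (subject, due_date, reservation_id, isbn, shelf — PK (year, copy_no) and explicit NOT NULL columns excluded).
Total: 4 + 3 + 6 + 5 = 18.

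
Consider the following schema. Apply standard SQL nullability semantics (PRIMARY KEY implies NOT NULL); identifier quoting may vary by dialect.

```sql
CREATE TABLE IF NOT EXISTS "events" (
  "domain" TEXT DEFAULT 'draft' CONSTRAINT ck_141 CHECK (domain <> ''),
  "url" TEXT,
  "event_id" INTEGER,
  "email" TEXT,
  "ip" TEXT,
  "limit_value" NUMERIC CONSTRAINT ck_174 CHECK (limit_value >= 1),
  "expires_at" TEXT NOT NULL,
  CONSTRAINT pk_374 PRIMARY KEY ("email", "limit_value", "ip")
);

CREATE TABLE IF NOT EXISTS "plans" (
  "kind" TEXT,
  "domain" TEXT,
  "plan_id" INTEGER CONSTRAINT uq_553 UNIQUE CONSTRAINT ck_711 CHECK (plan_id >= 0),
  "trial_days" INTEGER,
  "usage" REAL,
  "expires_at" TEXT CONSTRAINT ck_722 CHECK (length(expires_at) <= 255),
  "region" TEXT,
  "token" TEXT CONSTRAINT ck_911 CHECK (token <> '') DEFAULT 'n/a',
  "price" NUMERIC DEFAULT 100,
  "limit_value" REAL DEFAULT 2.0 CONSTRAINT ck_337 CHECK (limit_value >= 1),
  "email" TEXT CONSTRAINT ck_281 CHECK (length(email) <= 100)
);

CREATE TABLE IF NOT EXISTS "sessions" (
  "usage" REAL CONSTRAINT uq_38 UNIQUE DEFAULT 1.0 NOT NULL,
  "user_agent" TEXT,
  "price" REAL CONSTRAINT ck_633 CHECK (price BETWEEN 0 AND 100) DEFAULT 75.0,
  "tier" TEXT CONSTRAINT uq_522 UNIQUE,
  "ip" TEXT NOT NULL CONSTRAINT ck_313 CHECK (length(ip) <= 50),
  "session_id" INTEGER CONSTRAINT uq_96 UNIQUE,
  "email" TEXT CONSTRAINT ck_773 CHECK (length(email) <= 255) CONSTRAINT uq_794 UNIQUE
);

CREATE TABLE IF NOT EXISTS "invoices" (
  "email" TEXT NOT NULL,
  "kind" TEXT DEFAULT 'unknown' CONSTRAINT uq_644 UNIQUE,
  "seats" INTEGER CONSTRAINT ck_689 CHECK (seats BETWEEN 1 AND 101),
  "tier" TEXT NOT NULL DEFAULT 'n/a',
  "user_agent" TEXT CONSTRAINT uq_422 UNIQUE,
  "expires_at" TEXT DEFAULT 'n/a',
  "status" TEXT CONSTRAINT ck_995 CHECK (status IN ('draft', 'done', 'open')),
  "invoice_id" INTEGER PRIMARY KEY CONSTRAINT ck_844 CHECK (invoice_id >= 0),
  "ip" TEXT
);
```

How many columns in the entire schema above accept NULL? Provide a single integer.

25

events: 3 nullable (domain, url, event_id — PK (email, limit_value, ip) and explicit NOT NULL columns excluded).
plans: 11 nullable (kind, domain, plan_id, trial_days, usage, expires_at, region, token, price, limit_value, email — PK none and explicit NOT NULL columns excluded).
sessions: 5 nullable (user_agent, price, tier, session_id, email — PK none and explicit NOT NULL columns excluded).
invoices: 6 nullable (kind, seats, user_agent, expires_at, status, ip — PK (invoice_id) and explicit NOT NULL columns excluded).
Total: 3 + 11 + 5 + 6 = 25.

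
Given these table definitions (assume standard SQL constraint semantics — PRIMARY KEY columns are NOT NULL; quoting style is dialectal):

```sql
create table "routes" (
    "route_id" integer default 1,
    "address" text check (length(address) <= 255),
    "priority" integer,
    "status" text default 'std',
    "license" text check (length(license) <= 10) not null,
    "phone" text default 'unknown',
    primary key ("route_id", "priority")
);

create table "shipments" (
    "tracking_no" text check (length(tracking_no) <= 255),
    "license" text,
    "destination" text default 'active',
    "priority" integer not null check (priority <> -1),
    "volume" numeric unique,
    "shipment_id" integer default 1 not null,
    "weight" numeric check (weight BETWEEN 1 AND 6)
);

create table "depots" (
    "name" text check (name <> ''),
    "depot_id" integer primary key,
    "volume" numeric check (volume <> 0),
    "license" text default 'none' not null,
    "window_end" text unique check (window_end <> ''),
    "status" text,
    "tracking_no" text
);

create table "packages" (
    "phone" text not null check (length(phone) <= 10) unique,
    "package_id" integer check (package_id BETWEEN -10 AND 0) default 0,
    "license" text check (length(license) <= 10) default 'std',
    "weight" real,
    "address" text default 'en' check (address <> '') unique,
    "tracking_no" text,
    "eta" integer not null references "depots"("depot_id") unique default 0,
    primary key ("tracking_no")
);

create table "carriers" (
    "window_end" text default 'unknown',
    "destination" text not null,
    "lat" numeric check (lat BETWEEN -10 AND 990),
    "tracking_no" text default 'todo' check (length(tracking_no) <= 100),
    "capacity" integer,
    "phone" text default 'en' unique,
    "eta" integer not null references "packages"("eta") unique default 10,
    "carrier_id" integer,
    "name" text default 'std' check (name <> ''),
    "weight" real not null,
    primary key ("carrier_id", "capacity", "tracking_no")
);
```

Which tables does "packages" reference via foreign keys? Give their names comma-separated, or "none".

depots

- eta REFERENCES depots(depot_id).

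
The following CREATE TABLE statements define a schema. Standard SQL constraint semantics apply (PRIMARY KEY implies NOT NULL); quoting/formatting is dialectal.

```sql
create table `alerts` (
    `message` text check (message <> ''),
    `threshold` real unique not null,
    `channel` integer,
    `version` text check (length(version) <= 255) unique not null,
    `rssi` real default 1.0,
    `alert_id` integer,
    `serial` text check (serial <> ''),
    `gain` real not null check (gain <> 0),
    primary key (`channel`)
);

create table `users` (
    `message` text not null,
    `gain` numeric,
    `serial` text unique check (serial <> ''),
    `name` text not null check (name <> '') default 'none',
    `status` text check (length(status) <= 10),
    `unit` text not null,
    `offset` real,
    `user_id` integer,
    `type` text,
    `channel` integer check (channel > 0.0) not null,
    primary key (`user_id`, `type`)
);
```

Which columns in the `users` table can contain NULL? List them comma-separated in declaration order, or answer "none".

- message: declared NOT NULL → not nullable.
- gain: no NOT NULL constraint applies → nullable.
- serial: CHECK does not forbid NULL (a CHECK constraint passes when its expression is NULL) → nullable.
- name: declared NOT NULL → not nullable.
- status: CHECK does not forbid NULL (a CHECK constraint passes when its expression is NULL) → nullable.
- unit: declared NOT NULL → not nullable.
- offset: no NOT NULL constraint applies → nullable.
- user_id: part of the PRIMARY KEY, which implies NOT NULL → not nullable.
- type: part of the PRIMARY KEY, which implies NOT NULL → not nullable.
- channel: declared NOT NULL → not nullable.

gain, serial, status, offset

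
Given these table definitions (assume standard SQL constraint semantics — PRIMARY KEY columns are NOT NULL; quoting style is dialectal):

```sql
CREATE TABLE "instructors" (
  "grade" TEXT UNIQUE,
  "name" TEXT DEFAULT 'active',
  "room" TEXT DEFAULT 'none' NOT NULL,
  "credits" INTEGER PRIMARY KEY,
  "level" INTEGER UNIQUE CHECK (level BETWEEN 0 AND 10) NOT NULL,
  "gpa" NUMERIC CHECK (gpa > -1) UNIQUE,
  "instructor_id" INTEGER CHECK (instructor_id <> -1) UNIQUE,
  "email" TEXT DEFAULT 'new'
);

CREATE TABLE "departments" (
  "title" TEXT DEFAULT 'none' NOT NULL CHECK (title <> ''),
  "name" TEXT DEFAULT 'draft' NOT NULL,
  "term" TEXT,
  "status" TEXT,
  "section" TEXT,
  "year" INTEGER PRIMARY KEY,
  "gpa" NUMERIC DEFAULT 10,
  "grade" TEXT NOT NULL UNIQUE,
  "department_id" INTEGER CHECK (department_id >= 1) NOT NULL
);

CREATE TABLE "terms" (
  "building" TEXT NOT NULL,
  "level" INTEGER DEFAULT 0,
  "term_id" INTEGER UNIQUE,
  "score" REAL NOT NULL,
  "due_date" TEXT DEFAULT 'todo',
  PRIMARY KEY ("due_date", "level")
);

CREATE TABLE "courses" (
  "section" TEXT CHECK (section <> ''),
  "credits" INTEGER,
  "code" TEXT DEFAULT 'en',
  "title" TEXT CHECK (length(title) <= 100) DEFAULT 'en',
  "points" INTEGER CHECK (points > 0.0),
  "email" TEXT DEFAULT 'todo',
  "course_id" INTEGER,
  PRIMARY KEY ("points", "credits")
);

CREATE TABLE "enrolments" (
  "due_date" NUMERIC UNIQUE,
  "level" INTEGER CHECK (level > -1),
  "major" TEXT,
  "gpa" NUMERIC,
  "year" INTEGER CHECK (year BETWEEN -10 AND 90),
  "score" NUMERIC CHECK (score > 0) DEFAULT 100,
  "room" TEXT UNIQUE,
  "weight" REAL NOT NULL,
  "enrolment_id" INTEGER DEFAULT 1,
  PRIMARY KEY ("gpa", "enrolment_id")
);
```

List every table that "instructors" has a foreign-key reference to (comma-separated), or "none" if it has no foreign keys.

none

No column in instructors has a REFERENCES clause.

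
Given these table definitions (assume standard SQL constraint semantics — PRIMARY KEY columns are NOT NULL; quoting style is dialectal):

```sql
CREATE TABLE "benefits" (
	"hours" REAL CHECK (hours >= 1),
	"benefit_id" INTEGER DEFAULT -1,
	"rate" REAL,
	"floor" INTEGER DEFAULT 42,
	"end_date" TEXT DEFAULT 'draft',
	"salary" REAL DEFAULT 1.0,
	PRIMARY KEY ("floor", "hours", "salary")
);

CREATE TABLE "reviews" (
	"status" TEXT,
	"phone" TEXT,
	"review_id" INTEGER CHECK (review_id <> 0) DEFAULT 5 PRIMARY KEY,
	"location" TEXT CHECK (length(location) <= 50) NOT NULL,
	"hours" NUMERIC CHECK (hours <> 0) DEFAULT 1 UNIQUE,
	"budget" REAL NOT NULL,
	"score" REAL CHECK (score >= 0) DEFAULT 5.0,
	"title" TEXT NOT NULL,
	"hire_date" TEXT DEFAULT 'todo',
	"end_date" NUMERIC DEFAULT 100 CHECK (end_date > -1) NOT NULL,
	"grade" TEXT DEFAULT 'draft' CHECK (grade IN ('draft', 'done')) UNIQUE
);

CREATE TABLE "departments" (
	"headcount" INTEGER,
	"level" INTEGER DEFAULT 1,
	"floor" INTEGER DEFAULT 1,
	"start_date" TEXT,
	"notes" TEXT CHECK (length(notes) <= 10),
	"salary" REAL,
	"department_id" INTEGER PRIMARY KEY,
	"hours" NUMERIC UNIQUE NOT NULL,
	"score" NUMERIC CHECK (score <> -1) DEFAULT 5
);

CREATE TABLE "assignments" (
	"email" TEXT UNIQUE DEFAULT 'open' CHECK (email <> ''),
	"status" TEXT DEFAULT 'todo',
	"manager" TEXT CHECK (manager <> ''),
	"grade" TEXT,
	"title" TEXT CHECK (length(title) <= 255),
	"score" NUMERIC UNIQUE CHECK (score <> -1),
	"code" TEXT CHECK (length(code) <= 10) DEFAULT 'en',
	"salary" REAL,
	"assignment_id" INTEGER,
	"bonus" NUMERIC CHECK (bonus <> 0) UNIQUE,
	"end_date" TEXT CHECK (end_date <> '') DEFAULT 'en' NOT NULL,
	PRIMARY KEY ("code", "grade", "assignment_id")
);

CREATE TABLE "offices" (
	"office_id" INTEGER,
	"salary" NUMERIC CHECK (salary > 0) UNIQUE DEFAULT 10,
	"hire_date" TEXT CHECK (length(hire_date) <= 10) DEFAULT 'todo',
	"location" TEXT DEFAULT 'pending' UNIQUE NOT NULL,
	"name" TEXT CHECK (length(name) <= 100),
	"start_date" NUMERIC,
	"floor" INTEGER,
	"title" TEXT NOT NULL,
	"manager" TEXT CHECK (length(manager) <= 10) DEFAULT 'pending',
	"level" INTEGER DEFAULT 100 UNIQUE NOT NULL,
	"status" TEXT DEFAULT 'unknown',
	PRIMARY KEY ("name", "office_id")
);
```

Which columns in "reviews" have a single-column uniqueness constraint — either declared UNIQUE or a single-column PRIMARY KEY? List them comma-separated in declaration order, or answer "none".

- status: no UNIQUE or single-column PK constraint.
- phone: no UNIQUE or single-column PK constraint.
- review_id: single-column PRIMARY KEY → unique.
- location: no UNIQUE or single-column PK constraint.
- hours: declared UNIQUE → unique.
- budget: no UNIQUE or single-column PK constraint.
- score: no UNIQUE or single-column PK constraint.
- title: no UNIQUE or single-column PK constraint.
- hire_date: no UNIQUE or single-column PK constraint.
- end_date: no UNIQUE or single-column PK constraint.
- grade: declared UNIQUE → unique.

review_id, hours, grade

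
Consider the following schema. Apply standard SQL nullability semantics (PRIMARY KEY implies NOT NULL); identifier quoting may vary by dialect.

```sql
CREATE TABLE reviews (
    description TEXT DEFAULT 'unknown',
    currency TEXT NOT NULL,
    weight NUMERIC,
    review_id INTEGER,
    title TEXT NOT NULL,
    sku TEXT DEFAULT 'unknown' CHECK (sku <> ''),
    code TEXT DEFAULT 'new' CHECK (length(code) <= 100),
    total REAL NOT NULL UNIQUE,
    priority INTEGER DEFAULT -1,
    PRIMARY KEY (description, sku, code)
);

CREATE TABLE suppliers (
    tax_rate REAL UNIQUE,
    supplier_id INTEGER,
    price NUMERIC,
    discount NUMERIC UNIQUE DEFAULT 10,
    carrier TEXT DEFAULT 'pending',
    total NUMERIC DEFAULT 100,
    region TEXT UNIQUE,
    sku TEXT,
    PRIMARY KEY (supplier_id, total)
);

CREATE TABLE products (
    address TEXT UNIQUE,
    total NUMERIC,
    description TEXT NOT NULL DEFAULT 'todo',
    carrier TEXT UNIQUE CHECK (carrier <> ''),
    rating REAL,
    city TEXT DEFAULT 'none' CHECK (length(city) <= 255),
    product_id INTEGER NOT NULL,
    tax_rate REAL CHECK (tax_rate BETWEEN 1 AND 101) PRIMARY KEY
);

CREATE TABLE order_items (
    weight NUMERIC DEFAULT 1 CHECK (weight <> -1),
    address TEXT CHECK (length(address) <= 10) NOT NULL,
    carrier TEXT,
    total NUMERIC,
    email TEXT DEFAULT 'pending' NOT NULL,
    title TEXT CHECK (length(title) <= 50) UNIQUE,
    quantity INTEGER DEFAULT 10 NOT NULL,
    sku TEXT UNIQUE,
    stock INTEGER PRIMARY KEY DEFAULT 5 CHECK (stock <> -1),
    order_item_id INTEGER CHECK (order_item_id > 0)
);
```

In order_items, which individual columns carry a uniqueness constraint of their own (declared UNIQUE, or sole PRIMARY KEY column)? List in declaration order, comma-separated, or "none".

- weight: no UNIQUE or single-column PK constraint.
- address: no UNIQUE or single-column PK constraint.
- carrier: no UNIQUE or single-column PK constraint.
- total: no UNIQUE or single-column PK constraint.
- email: no UNIQUE or single-column PK constraint.
- title: declared UNIQUE → unique.
- quantity: no UNIQUE or single-column PK constraint.
- sku: declared UNIQUE → unique.
- stock: single-column PRIMARY KEY → unique.
- order_item_id: no UNIQUE or single-column PK constraint.

title, sku, stock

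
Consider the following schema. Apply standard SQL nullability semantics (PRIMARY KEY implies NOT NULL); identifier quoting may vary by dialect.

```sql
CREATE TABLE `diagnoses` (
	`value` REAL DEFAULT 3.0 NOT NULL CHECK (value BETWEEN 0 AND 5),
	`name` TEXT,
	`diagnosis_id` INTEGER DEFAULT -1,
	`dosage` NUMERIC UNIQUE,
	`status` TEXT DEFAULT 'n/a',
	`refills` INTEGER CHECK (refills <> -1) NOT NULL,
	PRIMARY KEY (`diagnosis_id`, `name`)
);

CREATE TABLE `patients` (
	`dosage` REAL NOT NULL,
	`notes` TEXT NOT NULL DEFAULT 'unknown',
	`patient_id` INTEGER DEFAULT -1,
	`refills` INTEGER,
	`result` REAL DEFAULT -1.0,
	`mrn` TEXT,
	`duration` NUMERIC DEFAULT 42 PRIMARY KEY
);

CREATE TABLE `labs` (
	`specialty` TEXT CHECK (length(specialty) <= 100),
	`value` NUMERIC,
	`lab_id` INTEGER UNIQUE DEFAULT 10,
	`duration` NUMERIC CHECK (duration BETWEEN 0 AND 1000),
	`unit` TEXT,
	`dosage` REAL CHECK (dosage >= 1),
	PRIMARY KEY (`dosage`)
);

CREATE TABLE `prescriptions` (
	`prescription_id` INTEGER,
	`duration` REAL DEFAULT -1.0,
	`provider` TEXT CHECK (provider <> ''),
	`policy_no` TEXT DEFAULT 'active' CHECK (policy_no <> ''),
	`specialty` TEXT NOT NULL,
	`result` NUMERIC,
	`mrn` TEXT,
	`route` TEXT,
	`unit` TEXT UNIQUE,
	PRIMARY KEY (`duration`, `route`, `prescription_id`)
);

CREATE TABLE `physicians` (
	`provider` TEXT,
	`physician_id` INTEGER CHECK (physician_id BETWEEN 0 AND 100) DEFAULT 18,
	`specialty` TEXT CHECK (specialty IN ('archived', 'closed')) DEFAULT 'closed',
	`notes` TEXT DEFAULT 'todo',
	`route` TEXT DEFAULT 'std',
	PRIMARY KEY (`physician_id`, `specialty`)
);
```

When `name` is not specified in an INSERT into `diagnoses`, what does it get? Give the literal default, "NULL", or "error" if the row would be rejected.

name has no DEFAULT clause.
Omitting it would insert NULL, but it is part of the PRIMARY KEY, so the INSERT fails.

error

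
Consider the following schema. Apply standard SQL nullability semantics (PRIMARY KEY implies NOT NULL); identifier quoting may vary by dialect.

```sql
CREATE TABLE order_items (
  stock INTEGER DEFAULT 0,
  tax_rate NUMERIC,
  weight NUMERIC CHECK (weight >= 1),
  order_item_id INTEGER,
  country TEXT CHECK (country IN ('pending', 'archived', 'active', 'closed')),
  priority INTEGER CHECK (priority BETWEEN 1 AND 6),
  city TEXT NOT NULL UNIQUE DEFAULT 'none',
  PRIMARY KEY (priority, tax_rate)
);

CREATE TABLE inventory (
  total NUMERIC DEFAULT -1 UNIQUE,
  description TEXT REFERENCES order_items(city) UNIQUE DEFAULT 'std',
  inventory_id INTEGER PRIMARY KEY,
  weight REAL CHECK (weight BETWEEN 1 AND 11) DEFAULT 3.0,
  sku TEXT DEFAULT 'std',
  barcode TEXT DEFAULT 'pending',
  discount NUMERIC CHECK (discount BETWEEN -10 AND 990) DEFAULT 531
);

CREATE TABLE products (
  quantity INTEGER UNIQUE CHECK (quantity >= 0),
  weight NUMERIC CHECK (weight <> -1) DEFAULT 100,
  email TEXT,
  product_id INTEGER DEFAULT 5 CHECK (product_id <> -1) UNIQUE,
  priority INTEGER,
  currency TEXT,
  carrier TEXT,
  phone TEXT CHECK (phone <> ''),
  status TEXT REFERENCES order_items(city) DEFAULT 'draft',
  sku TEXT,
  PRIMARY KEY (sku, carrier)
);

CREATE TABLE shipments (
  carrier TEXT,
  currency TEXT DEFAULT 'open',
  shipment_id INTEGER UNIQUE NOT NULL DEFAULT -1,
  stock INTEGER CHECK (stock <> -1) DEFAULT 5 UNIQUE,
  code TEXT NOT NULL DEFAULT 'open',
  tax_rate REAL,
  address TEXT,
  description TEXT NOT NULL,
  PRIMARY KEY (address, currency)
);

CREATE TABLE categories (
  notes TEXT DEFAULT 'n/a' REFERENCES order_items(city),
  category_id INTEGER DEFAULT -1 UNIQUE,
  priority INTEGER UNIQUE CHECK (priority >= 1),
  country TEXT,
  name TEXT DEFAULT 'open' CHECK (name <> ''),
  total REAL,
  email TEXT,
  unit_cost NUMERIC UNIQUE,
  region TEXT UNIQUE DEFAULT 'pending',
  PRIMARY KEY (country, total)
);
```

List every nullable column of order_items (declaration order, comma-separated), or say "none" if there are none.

- stock: DEFAULT only fills an omitted column; an explicit NULL is still allowed → nullable.
- tax_rate: part of the PRIMARY KEY, which implies NOT NULL → not nullable.
- weight: CHECK does not forbid NULL (a CHECK constraint passes when its expression is NULL) → nullable.
- order_item_id: no NOT NULL constraint applies → nullable.
- country: CHECK does not forbid NULL (a CHECK constraint passes when its expression is NULL) → nullable.
- priority: part of the PRIMARY KEY, which implies NOT NULL → not nullable.
- city: declared NOT NULL → not nullable.

stock, weight, order_item_id, country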